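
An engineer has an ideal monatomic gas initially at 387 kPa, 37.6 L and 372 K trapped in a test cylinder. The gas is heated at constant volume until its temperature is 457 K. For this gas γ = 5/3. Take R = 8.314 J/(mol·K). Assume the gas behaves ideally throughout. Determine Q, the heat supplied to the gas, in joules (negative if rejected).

n = P₁V₁/(RT₁) = 387×37.6/(8.314×372) = 4.70 mol.
Isochoric: V stays 37.6 L; P/T = const ⇒ T₂ = 457 K, P₂ = 475 kPa.
W = 0 (no volume change).
ΔU = nCvΔT = 4.70×12.5×(457−372) = 4990 J.
Q = ΔU = 4990 J.

4990 J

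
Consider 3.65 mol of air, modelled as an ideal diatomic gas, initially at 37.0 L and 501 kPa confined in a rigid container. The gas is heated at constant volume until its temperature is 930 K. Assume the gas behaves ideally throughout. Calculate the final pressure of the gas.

763 kPa

T₁ = P₁V₁/(nR) = 501×37.0/(3.65×8.314) = 611 K.
Isochoric: V stays 37.0 L; P/T = const ⇒ T₂ = 930 K, P₂ = 763 kPa.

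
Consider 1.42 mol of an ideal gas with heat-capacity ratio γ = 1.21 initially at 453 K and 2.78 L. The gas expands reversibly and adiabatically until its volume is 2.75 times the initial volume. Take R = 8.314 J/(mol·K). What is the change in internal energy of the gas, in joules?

-4870 J

P₁ = nRT₁/V₁ = 1.42×8.314×453/2.78 = 1920 kPa.
Adiabatic: TV^(γ−1) = const ⇒ T₂ = 453×(0.364)^0.210 = 366 K; PV^γ = const ⇒ P₂ = 566 kPa.
For an ideal gas ΔU = nCvΔT with Cv = R/(γ−1) = 39.6 J/(mol·K).
ΔU = 1.42×39.6×(366−453) = -4870 J.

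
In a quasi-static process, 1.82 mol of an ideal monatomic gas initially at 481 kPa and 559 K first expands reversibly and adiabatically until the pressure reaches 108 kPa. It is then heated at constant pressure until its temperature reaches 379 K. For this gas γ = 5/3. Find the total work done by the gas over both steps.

V₁ = nRT₁/P₁ = 1.82×8.314×559/481 = 17.6 L.
Step 1 — Adiabatic: T₂/T₁ = (P₂/P₁)^((γ−1)/γ) ⇒ T₂ = 559×(0.225)^0.400 = 308 K; V₂ = 43.1 L.
ΔU = nCvΔT = 1.82×12.5×(308−559) = -5710 J.
Q = 0 for an adiabatic process, so W = −ΔU = 5710 J.
State after step 1: P = 108 kPa, V = 43.1 L, T = 308 K.
Step 2 — Isobaric: P stays 108 kPa; V/T = const ⇒ T₂ = 379 K, V₂ = 53.1 L.
W = PΔV = 108×(53.1−43.1) kPa·L = 1080 J.
ΔU = nCvΔT = 1.82×12.5×(379−308) = 1620 J.
Q = ΔU + W = nCpΔT = 2700 J.
Net over both steps: W = 6790 J, Q = 2700 J, ΔU = -4090 J.

6790 J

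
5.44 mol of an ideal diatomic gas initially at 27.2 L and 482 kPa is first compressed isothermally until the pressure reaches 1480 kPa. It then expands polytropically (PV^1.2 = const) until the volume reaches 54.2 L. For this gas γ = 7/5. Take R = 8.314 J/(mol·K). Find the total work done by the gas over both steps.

T₁ = P₁V₁/(nR) = 482×27.2/(5.44×8.314) = 290 K.
Step 1 — Isothermal: T stays 290 K; PV = const ⇒ V₂ = 8.86 L, P₂ = 1480 kPa.
ΔU = 0 (ideal gas, T constant).
W = nRT ln(V₂/V₁) = 5.44×8.314×290×ln(0.326) = -14700 J.
Q = ΔU + W = -14700 J.
State after step 1: P = 1480 kPa, V = 8.86 L, T = 290 K.
Step 2 — Polytropic n=1.2: T₂ = T₁(V₁/V₂)^(n−1) = 290×(0.163)^0.20 = 202 K; P₂ = P₁(V₁/V₂)^n = 168 kPa.
W = (P₁V₁−P₂V₂)/(n−1) = (1480×8.86−168×54.2)/0.20 = 19900 J.
ΔU = nCvΔT = 5.44×20.8×(202−290) = -9960 J.
Q = ΔU + W = 9960 J.
Net over both steps: W = 5210 J, Q = -4750 J, ΔU = -9960 J.

5210 J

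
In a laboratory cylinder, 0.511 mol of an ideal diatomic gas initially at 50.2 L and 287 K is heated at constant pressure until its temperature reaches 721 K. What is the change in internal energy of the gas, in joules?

4610 J

P₁ = nRT₁/V₁ = 0.511×8.314×287/50.2 = 24.3 kPa.
Isobaric: P stays 24.3 kPa; V/T = const ⇒ T₂ = 721 K, V₂ = 126 L.
For an ideal gas ΔU = nCvΔT with Cv = (5/2)R = 20.8 J/(mol·K).
ΔU = 0.511×20.8×(721−287) = 4610 J.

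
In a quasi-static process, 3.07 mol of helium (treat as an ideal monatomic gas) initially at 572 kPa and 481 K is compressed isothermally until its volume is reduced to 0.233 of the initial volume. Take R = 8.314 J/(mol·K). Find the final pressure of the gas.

2450 kPa

V₁ = nRT₁/P₁ = 3.07×8.314×481/572 = 21.5 L.
Isothermal: T stays 481 K; PV = const ⇒ V₂ = 5.00 L, P₂ = 2450 kPa.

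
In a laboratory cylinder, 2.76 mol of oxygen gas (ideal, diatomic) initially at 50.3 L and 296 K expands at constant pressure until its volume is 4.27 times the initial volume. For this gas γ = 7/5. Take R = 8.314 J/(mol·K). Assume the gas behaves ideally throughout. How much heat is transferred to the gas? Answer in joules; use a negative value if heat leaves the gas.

P₁ = nRT₁/V₁ = 2.76×8.314×296/50.3 = 135 kPa.
Isobaric: P stays 135 kPa; V/T = const ⇒ T₂ = 1260 K, V₂ = 215 L.
W = PΔV = 135×(215−50.3) kPa·L = 22200 J.
ΔU = nCvΔT = 2.76×20.8×(1260−296) = 55500 J.
Q = ΔU + W = nCpΔT = 77700 J.

77700 J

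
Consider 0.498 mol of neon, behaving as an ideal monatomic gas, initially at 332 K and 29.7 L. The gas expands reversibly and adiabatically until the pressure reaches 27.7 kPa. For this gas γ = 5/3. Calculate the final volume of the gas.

P₁ = nRT₁/V₁ = 0.498×8.314×332/29.7 = 46.3 kPa.
Adiabatic: T₂/T₁ = (P₂/P₁)^((γ−1)/γ) ⇒ T₂ = 332×(0.598)^0.400 = 270 K; V₂ = 40.4 L.

40.4 L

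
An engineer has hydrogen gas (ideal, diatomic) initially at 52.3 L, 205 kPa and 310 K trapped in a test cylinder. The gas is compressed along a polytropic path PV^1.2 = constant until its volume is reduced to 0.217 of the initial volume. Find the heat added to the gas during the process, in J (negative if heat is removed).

n = P₁V₁/(RT₁) = 205×52.3/(8.314×310) = 4.16 mol.
Polytropic n=1.2: T₂ = T₁(V₁/V₂)^(n−1) = 310×(4.61)^0.20 = 421 K; P₂ = P₁(V₁/V₂)^n = 1280 kPa.
W = (P₁V₁−P₂V₂)/(n−1) = (205×52.3−1280×11.3)/0.20 = -19200 J.
ΔU = nCvΔT = 4.16×20.8×(421−310) = 9580 J.
Q = ΔU + W = -9580 J.

-9580 J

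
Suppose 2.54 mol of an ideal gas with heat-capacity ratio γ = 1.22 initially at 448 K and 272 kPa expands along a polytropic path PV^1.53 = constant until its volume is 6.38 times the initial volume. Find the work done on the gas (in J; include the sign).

V₁ = nRT₁/P₁ = 2.54×8.314×448/272 = 34.8 L.
Polytropic n=1.53: T₂ = T₁(V₁/V₂)^(n−1) = 448×(0.157)^0.53 = 168 K; P₂ = P₁(V₁/V₂)^n = 16.0 kPa.
W = (P₁V₁−P₂V₂)/(n−1) = (272×34.8−16.0×222)/0.53 = 11200 J.
Work done on the gas = −W_by = -11200 J.

-11200 J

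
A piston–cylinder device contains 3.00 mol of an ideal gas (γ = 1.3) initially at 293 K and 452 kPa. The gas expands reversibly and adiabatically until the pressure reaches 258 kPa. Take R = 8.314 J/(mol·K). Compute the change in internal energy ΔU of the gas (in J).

-2960 J

V₁ = nRT₁/P₁ = 3.00×8.314×293/452 = 16.2 L.
Adiabatic: T₂/T₁ = (P₂/P₁)^((γ−1)/γ) ⇒ T₂ = 293×(0.571)^0.231 = 257 K; V₂ = 24.9 L.
For an ideal gas ΔU = nCvΔT with Cv = R/(γ−1) = 27.7 J/(mol·K).
ΔU = 3.00×27.7×(257−293) = -2960 J.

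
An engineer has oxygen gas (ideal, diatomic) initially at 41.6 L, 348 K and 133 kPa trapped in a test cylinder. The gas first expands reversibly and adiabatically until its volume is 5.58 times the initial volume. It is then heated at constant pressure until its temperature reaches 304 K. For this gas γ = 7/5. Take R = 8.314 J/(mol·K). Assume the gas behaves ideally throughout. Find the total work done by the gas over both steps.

n = P₁V₁/(RT₁) = 133×41.6/(8.314×348) = 1.91 mol.
Step 1 — Adiabatic: TV^(γ−1) = const ⇒ T₂ = 348×(0.179)^0.400 = 175 K; PV^γ = const ⇒ P₂ = 12.0 kPa.
ΔU = nCvΔT = 1.91×20.8×(175−348) = -6880 J.
Q = 0 for an adiabatic process, so W = −ΔU = 6880 J.
State after step 1: P = 12.0 kPa, V = 232 L, T = 175 K.
Step 2 — Isobaric: P stays 12.0 kPa; V/T = const ⇒ T₂ = 304 K, V₂ = 403 L.
W = PΔV = 12.0×(403−232) kPa·L = 2050 J.
ΔU = nCvΔT = 1.91×20.8×(304−175) = 5130 J.
Q = ΔU + W = nCpΔT = 7180 J.
Net over both steps: W = 8930 J, Q = 7180 J, ΔU = -1750 J.

8930 J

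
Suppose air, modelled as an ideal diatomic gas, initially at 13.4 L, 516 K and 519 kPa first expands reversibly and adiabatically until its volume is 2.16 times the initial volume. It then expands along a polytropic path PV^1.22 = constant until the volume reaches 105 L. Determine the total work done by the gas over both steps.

10300 J

n = P₁V₁/(RT₁) = 519×13.4/(8.314×516) = 1.62 mol.
Step 1 — Adiabatic: TV^(γ−1) = const ⇒ T₂ = 516×(0.463)^0.400 = 379 K; PV^γ = const ⇒ P₂ = 177 kPa.
ΔU = nCvΔT = 1.62×20.8×(379−516) = -4610 J.
Q = 0 for an adiabatic process, so W = −ΔU = 4610 J.
State after step 1: P = 177 kPa, V = 28.9 L, T = 379 K.
Step 2 — Polytropic n=1.22: T₂ = T₁(V₁/V₂)^(n−1) = 379×(0.276)^0.22 = 286 K; P₂ = P₁(V₁/V₂)^n = 36.7 kPa.
W = (P₁V₁−P₂V₂)/(n−1) = (177×28.9−36.7×105)/0.22 = 5730 J.
ΔU = nCvΔT = 1.62×20.8×(286−379) = -3150 J.
Q = ΔU + W = 2580 J.
Net over both steps: W = 10300 J, Q = 2580 J, ΔU = -7760 J.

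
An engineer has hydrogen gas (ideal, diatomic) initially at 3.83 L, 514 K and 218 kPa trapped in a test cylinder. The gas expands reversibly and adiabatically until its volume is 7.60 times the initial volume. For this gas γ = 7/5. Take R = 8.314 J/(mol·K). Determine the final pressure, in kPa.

Adiabatic: TV^(γ−1) = const ⇒ T₂ = 514×(0.132)^0.400 = 228 K; PV^γ = const ⇒ P₂ = 12.7 kPa.

12.7 kPa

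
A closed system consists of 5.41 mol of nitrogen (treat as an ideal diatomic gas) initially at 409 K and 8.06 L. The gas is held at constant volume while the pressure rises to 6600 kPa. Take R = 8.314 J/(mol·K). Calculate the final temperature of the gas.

P₁ = nRT₁/V₁ = 5.41×8.314×409/8.06 = 2280 kPa.
Isochoric: V stays 8.06 L; P/T = const ⇒ T₂ = 1180 K, P₂ = 6600 kPa.

1180 K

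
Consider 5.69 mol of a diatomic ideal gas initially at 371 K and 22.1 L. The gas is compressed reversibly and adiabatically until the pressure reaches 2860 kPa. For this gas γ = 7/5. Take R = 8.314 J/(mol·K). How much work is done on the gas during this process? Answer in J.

P₁ = nRT₁/V₁ = 5.69×8.314×371/22.1 = 794 kPa.
Adiabatic: T₂/T₁ = (P₂/P₁)^((γ−1)/γ) ⇒ T₂ = 371×(3.60)^0.286 = 535 K; V₂ = 8.85 L.
ΔU = nCvΔT = 5.69×20.8×(535−371) = 19400 J.
Q = 0 for an adiabatic process, so W = −ΔU = -19400 J.
Work done on the gas = −W_by = 19400 J.

19400 J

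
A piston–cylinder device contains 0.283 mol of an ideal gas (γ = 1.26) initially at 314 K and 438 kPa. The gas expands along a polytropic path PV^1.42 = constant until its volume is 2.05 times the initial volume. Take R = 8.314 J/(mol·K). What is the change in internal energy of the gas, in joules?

-740 J

V₁ = nRT₁/P₁ = 0.283×8.314×314/438 = 1.69 L.
Polytropic n=1.42: T₂ = T₁(V₁/V₂)^(n−1) = 314×(0.488)^0.42 = 232 K; P₂ = P₁(V₁/V₂)^n = 158 kPa.
For an ideal gas ΔU = nCvΔT with Cv = R/(γ−1) = 32.0 J/(mol·K).
ΔU = 0.283×32.0×(232−314) = -740 J.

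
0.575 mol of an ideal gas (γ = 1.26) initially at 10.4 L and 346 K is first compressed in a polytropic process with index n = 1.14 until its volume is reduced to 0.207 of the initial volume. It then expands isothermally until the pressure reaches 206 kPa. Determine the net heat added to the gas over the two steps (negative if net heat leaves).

1820 J

P₁ = nRT₁/V₁ = 0.575×8.314×346/10.4 = 159 kPa.
Step 1 — Polytropic n=1.14: T₂ = T₁(V₁/V₂)^(n−1) = 346×(4.83)^0.14 = 431 K; P₂ = P₁(V₁/V₂)^n = 958 kPa.
W = (P₁V₁−P₂V₂)/(n−1) = (159×10.4−958×2.15)/0.14 = -2910 J.
ΔU = nCvΔT = 0.575×32.0×(431−346) = 1570 J.
Q = ΔU + W = -1350 J.
State after step 1: P = 958 kPa, V = 2.15 L, T = 431 K.
Step 2 — Isothermal: T stays 431 K; PV = const ⇒ V₂ = 10.0 L, P₂ = 206 kPa.
ΔU = 0 (ideal gas, T constant).
W = nRT ln(V₂/V₁) = 0.575×8.314×431×ln(4.65) = 3170 J.
Q = ΔU + W = 3170 J.
Net over both steps: W = 254 J, Q = 1820 J, ΔU = 1570 J.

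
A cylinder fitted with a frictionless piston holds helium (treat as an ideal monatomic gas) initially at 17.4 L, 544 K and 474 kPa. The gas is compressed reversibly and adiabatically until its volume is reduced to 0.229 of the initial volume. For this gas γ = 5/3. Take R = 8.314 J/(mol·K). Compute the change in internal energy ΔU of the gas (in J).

n = P₁V₁/(RT₁) = 474×17.4/(8.314×544) = 1.82 mol.
Adiabatic: TV^(γ−1) = const ⇒ T₂ = 544×(4.37)^0.667 = 1450 K; PV^γ = const ⇒ P₂ = 5530 kPa.
For an ideal gas ΔU = nCvΔT with Cv = (3/2)R = 12.5 J/(mol·K).
ΔU = 1.82×12.5×(1450−544) = 20700 J.

20700 J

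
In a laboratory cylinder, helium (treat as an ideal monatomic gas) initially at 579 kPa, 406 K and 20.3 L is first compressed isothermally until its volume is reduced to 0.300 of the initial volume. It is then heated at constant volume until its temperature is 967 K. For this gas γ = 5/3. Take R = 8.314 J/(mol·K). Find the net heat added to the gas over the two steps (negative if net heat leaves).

n = P₁V₁/(RT₁) = 579×20.3/(8.314×406) = 3.48 mol.
Step 1 — Isothermal: T stays 406 K; PV = const ⇒ V₂ = 6.09 L, P₂ = 1930 kPa.
ΔU = 0 (ideal gas, T constant).
W = nRT ln(V₂/V₁) = 3.48×8.314×406×ln(0.300) = -14200 J.
Q = ΔU + W = -14200 J.
State after step 1: P = 1930 kPa, V = 6.09 L, T = 406 K.
Step 2 — Isochoric: V stays 6.09 L; P/T = const ⇒ T₂ = 967 K, P₂ = 4600 kPa.
W = 0 (no volume change).
ΔU = nCvΔT = 3.48×12.5×(967−406) = 24400 J.
Q = ΔU = 24400 J.
Net over both steps: W = -14200 J, Q = 10200 J, ΔU = 24400 J.

10200 J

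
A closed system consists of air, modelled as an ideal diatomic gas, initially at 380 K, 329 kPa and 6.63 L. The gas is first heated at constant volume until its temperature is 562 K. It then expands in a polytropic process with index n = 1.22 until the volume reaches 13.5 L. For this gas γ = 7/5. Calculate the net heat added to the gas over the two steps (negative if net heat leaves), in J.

3570 J

n = P₁V₁/(RT₁) = 329×6.63/(8.314×380) = 0.690 mol.
Step 1 — Isochoric: V stays 6.63 L; P/T = const ⇒ T₂ = 562 K, P₂ = 487 kPa.
W = 0 (no volume change).
ΔU = nCvΔT = 0.690×20.8×(562−380) = 2610 J.
Q = ΔU = 2610 J.
State after step 1: P = 487 kPa, V = 6.63 L, T = 562 K.
Step 2 — Polytropic n=1.22: T₂ = T₁(V₁/V₂)^(n−1) = 562×(0.491)^0.22 = 481 K; P₂ = P₁(V₁/V₂)^n = 204 kPa.
W = (P₁V₁−P₂V₂)/(n−1) = (487×6.63−204×13.5)/0.22 = 2120 J.
ΔU = nCvΔT = 0.690×20.8×(481−562) = -1170 J.
Q = ΔU + W = 956 J.
Net over both steps: W = 2120 J, Q = 3570 J, ΔU = 1440 J.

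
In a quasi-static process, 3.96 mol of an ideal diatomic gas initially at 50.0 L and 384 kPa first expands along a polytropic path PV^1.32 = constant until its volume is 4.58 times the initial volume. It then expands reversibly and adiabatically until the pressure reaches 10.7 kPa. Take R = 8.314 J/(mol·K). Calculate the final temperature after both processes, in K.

229 K

T₁ = P₁V₁/(nR) = 384×50.0/(3.96×8.314) = 583 K.
Step 1 — Polytropic n=1.32: T₂ = T₁(V₁/V₂)^(n−1) = 583×(0.218)^0.32 = 358 K; P₂ = P₁(V₁/V₂)^n = 51.5 kPa.
W = (P₁V₁−P₂V₂)/(n−1) = (384×50.0−51.5×229)/0.32 = 23100 J.
ΔU = nCvΔT = 3.96×20.8×(358−583) = -18500 J.
Q = ΔU + W = 4630 J.
State after step 1: P = 51.5 kPa, V = 229 L, T = 358 K.
Step 2 — Adiabatic: T₂/T₁ = (P₂/P₁)^((γ−1)/γ) ⇒ T₂ = 358×(0.208)^0.286 = 229 K; V₂ = 704 L.
ΔU = nCvΔT = 3.96×20.8×(229−358) = -10700 J.
Q = 0 for an adiabatic process, so W = −ΔU = 10700 J.
Net over both steps: W = 33800 J, Q = 4630 J, ΔU = -29200 J.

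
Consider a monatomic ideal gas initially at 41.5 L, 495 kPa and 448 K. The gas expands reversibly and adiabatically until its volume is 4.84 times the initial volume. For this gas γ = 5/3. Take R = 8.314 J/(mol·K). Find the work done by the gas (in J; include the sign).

n = P₁V₁/(RT₁) = 495×41.5/(8.314×448) = 5.52 mol.
Adiabatic: TV^(γ−1) = const ⇒ T₂ = 448×(0.207)^0.667 = 157 K; PV^γ = const ⇒ P₂ = 35.7 kPa.
ΔU = nCvΔT = 5.52×12.5×(157−448) = -20000 J.
Q = 0 for an adiabatic process, so W = −ΔU = 20000 J.

20000 J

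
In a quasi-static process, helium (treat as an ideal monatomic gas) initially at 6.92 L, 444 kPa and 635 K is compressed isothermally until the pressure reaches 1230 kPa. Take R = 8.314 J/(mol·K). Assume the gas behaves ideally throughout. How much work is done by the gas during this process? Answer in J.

n = P₁V₁/(RT₁) = 444×6.92/(8.314×635) = 0.582 mol.
Isothermal: T stays 635 K; PV = const ⇒ V₂ = 2.50 L, P₂ = 1230 kPa.
W = nRT ln(V₂/V₁) = 0.582×8.314×635×ln(0.361) = -3130 J.

-3130 J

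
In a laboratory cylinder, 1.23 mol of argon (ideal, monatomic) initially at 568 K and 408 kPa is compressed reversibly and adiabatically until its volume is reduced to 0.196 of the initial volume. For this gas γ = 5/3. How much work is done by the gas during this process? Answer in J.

-17100 J

V₁ = nRT₁/P₁ = 1.23×8.314×568/408 = 14.2 L.
Adiabatic: TV^(γ−1) = const ⇒ T₂ = 568×(5.10)^0.667 = 1680 K; PV^γ = const ⇒ P₂ = 6170 kPa.
ΔU = nCvΔT = 1.23×12.5×(1680−568) = 17100 J.
Q = 0 for an adiabatic process, so W = −ΔU = -17100 J.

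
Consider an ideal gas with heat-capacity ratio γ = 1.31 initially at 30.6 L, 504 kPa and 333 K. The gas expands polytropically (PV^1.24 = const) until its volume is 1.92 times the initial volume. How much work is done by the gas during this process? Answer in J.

n = P₁V₁/(RT₁) = 504×30.6/(8.314×333) = 5.57 mol.
Polytropic n=1.24: T₂ = T₁(V₁/V₂)^(n−1) = 333×(0.521)^0.24 = 285 K; P₂ = P₁(V₁/V₂)^n = 224 kPa.
W = (P₁V₁−P₂V₂)/(n−1) = (504×30.6−224×58.8)/0.24 = 9310 J.

9310 J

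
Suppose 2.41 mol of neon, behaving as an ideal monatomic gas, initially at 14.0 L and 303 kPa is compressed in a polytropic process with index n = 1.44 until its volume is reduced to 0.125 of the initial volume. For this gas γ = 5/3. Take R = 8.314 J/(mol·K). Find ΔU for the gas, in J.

9520 J

T₁ = P₁V₁/(nR) = 303×14.0/(2.41×8.314) = 212 K.
Polytropic n=1.44: T₂ = T₁(V₁/V₂)^(n−1) = 212×(8.00)^0.44 = 529 K; P₂ = P₁(V₁/V₂)^n = 6050 kPa.
For an ideal gas ΔU = nCvΔT with Cv = (3/2)R = 12.5 J/(mol·K).
ΔU = 2.41×12.5×(529−212) = 9520 J.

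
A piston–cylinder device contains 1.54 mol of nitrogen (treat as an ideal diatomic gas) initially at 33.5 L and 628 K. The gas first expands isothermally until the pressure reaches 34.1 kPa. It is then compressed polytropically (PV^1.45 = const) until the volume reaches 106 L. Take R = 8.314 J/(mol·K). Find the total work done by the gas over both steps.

7950 J

P₁ = nRT₁/V₁ = 1.54×8.314×628/33.5 = 240 kPa.
Step 1 — Isothermal: T stays 628 K; PV = const ⇒ V₂ = 236 L, P₂ = 34.1 kPa.
ΔU = 0 (ideal gas, T constant).
W = nRT ln(V₂/V₁) = 1.54×8.314×628×ln(7.04) = 15700 J.
Q = ΔU + W = 15700 J.
State after step 1: P = 34.1 kPa, V = 236 L, T = 628 K.
Step 2 — Polytropic n=1.45: T₂ = T₁(V₁/V₂)^(n−1) = 628×(2.22)^0.45 = 900 K; P₂ = P₁(V₁/V₂)^n = 109 kPa.
W = (P₁V₁−P₂V₂)/(n−1) = (34.1×236−109×106)/0.45 = -7740 J.
ΔU = nCvΔT = 1.54×20.8×(900−628) = 8700 J.
Q = ΔU + W = 967 J.
Net over both steps: W = 7950 J, Q = 16700 J, ΔU = 8700 J.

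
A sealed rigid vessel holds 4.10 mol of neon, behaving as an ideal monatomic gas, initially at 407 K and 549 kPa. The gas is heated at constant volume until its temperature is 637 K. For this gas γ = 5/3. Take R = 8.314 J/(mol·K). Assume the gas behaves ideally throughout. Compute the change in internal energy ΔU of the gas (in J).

V₁ = nRT₁/P₁ = 4.10×8.314×407/549 = 25.3 L.
Isochoric: V stays 25.3 L; P/T = const ⇒ T₂ = 637 K, P₂ = 859 kPa.
For an ideal gas ΔU = nCvΔT with Cv = (3/2)R = 12.5 J/(mol·K).
ΔU = 4.10×12.5×(637−407) = 11800 J.

11800 J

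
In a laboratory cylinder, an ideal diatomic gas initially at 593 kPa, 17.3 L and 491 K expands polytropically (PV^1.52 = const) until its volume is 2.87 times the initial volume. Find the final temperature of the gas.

284 K

Polytropic n=1.52: T₂ = T₁(V₁/V₂)^(n−1) = 491×(0.348)^0.52 = 284 K; P₂ = P₁(V₁/V₂)^n = 119 kPa.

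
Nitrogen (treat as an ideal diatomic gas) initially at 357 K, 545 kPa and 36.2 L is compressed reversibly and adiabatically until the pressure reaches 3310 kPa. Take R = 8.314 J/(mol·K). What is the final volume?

Adiabatic: T₂/T₁ = (P₂/P₁)^((γ−1)/γ) ⇒ T₂ = 357×(6.07)^0.286 = 598 K; V₂ = 9.98 L.

9.98 L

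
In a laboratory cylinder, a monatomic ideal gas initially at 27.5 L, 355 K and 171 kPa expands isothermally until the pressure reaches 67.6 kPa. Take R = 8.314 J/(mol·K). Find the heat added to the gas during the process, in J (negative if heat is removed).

4360 J

n = P₁V₁/(RT₁) = 171×27.5/(8.314×355) = 1.59 mol.
Isothermal: T stays 355 K; PV = const ⇒ V₂ = 69.6 L, P₂ = 67.6 kPa.
ΔU = 0 (ideal gas, T constant).
W = nRT ln(V₂/V₁) = 1.59×8.314×355×ln(2.53) = 4360 J.
Q = ΔU + W = 4360 J.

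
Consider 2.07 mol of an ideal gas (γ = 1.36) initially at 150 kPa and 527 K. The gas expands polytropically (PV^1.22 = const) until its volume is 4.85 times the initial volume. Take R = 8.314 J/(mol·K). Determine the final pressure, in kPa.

V₁ = nRT₁/P₁ = 2.07×8.314×527/150 = 60.5 L.
Polytropic n=1.22: T₂ = T₁(V₁/V₂)^(n−1) = 527×(0.206)^0.22 = 372 K; P₂ = P₁(V₁/V₂)^n = 21.9 kPa.

21.9 kPa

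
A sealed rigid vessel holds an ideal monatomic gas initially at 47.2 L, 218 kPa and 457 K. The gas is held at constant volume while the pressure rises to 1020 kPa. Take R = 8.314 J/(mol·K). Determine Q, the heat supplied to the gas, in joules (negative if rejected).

56800 J

n = P₁V₁/(RT₁) = 218×47.2/(8.314×457) = 2.71 mol.
Isochoric: V stays 47.2 L; P/T = const ⇒ T₂ = 2140 K, P₂ = 1020 kPa.
W = 0 (no volume change).
ΔU = nCvΔT = 2.71×12.5×(2140−457) = 56800 J.
Q = ΔU = 56800 J.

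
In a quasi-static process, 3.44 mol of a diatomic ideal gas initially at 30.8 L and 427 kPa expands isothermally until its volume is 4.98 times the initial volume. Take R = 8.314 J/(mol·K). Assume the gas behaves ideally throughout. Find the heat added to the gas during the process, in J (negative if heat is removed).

21100 J

T₁ = P₁V₁/(nR) = 427×30.8/(3.44×8.314) = 460 K.
Isothermal: T stays 460 K; PV = const ⇒ V₂ = 153 L, P₂ = 85.7 kPa.
ΔU = 0 (ideal gas, T constant).
W = nRT ln(V₂/V₁) = 3.44×8.314×460×ln(4.98) = 21100 J.
Q = ΔU + W = 21100 J.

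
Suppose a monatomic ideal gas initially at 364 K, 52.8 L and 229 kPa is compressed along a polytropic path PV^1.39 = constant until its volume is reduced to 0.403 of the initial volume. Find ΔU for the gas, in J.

n = P₁V₁/(RT₁) = 229×52.8/(8.314×364) = 4.00 mol.
Polytropic n=1.39: T₂ = T₁(V₁/V₂)^(n−1) = 364×(2.48)^0.39 = 519 K; P₂ = P₁(V₁/V₂)^n = 810 kPa.
For an ideal gas ΔU = nCvΔT with Cv = (3/2)R = 12.5 J/(mol·K).
ΔU = 4.00×12.5×(519−364) = 7720 J.

7720 J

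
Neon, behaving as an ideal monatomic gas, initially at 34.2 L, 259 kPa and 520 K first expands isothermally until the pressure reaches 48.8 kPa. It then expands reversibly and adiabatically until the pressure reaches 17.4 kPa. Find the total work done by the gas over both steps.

n = P₁V₁/(RT₁) = 259×34.2/(8.314×520) = 2.05 mol.
Step 1 — Isothermal: T stays 520 K; PV = const ⇒ V₂ = 182 L, P₂ = 48.8 kPa.
ΔU = 0 (ideal gas, T constant).
W = nRT ln(V₂/V₁) = 2.05×8.314×520×ln(5.31) = 14800 J.
Q = ΔU + W = 14800 J.
State after step 1: P = 48.8 kPa, V = 182 L, T = 520 K.
Step 2 — Adiabatic: T₂/T₁ = (P₂/P₁)^((γ−1)/γ) ⇒ T₂ = 520×(0.357)^0.400 = 344 K; V₂ = 337 L.
ΔU = nCvΔT = 2.05×12.5×(344−520) = -4490 J.
Q = 0 for an adiabatic process, so W = −ΔU = 4490 J.
Net over both steps: W = 19300 J, Q = 14800 J, ΔU = -4490 J.

19300 J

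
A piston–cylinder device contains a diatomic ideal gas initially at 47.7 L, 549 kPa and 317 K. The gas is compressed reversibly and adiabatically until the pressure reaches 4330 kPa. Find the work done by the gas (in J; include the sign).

-52600 J

n = P₁V₁/(RT₁) = 549×47.7/(8.314×317) = 9.94 mol.
Adiabatic: T₂/T₁ = (P₂/P₁)^((γ−1)/γ) ⇒ T₂ = 317×(7.89)^0.286 = 572 K; V₂ = 10.9 L.
ΔU = nCvΔT = 9.94×20.8×(572−317) = 52600 J.
Q = 0 for an adiabatic process, so W = −ΔU = -52600 J.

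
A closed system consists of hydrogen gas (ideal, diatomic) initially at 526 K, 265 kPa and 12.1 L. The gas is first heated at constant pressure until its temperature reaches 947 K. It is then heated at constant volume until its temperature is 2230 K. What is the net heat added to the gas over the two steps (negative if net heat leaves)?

28500 J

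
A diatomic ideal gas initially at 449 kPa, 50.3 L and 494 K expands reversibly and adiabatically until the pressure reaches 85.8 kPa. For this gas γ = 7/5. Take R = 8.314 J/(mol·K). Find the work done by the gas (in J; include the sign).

21300 J

n = P₁V₁/(RT₁) = 449×50.3/(8.314×494) = 5.50 mol.
Adiabatic: T₂/T₁ = (P₂/P₁)^((γ−1)/γ) ⇒ T₂ = 494×(0.191)^0.286 = 308 K; V₂ = 164 L.
ΔU = nCvΔT = 5.50×20.8×(308−494) = -21300 J.
Q = 0 for an adiabatic process, so W = −ΔU = 21300 J.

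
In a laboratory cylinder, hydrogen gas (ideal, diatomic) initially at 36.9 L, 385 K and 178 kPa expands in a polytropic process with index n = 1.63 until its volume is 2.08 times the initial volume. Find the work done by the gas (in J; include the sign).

3850 J

n = P₁V₁/(RT₁) = 178×36.9/(8.314×385) = 2.05 mol.
Polytropic n=1.63: T₂ = T₁(V₁/V₂)^(n−1) = 385×(0.481)^0.63 = 243 K; P₂ = P₁(V₁/V₂)^n = 53.9 kPa.
W = (P₁V₁−P₂V₂)/(n−1) = (178×36.9−53.9×76.8)/0.63 = 3850 J.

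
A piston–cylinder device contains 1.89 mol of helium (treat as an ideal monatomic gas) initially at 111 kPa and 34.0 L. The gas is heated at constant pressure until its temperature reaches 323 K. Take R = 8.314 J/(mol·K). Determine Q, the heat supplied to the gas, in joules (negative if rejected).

3250 J

T₁ = P₁V₁/(nR) = 111×34.0/(1.89×8.314) = 240 K.
Isobaric: P stays 111 kPa; V/T = const ⇒ T₂ = 323 K, V₂ = 45.7 L.
W = PΔV = 111×(45.7−34.0) kPa·L = 1300 J.
ΔU = nCvΔT = 1.89×12.5×(323−240) = 1950 J.
Q = ΔU + W = nCpΔT = 3250 J.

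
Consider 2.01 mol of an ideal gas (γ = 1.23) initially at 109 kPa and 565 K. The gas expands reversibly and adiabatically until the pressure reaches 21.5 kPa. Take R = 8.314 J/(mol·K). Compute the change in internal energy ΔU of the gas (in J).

V₁ = nRT₁/P₁ = 2.01×8.314×565/109 = 86.6 L.
Adiabatic: T₂/T₁ = (P₂/P₁)^((γ−1)/γ) ⇒ T₂ = 565×(0.197)^0.187 = 417 K; V₂ = 324 L.
For an ideal gas ΔU = nCvΔT with Cv = R/(γ−1) = 36.1 J/(mol·K).
ΔU = 2.01×36.1×(417−565) = -10700 J.

-10700 J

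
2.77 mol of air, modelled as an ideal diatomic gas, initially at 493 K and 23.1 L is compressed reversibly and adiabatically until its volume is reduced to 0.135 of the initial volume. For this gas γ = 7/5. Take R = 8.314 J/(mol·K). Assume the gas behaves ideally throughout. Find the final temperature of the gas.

P₁ = nRT₁/V₁ = 2.77×8.314×493/23.1 = 492 kPa.
Adiabatic: TV^(γ−1) = const ⇒ T₂ = 493×(7.41)^0.400 = 1100 K; PV^γ = const ⇒ P₂ = 8110 kPa.

1100 K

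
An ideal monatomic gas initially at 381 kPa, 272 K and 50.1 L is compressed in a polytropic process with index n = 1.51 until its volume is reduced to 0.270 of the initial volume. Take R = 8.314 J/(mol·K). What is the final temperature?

Polytropic n=1.51: T₂ = T₁(V₁/V₂)^(n−1) = 272×(3.70)^0.51 = 530 K; P₂ = P₁(V₁/V₂)^n = 2750 kPa.

530 K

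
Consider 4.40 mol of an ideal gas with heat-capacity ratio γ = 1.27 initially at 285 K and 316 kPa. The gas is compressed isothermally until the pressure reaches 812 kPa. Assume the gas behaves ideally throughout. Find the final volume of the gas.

12.8 L

V₁ = nRT₁/P₁ = 4.40×8.314×285/316 = 33.0 L.
Isothermal: T stays 285 K; PV = const ⇒ V₂ = 12.8 L, P₂ = 812 kPa.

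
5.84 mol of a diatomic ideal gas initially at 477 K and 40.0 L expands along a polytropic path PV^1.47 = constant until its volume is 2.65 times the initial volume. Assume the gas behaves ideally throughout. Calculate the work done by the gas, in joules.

18100 J

P₁ = nRT₁/V₁ = 5.84×8.314×477/40.0 = 579 kPa.
Polytropic n=1.47: T₂ = T₁(V₁/V₂)^(n−1) = 477×(0.377)^0.47 = 302 K; P₂ = P₁(V₁/V₂)^n = 138 kPa.
W = (P₁V₁−P₂V₂)/(n−1) = (579×40.0−138×106)/0.47 = 18100 J.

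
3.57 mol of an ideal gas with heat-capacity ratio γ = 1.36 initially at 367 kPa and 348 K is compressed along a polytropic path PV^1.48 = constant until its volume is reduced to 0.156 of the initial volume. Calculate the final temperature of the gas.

849 K

V₁ = nRT₁/P₁ = 3.57×8.314×348/367 = 28.1 L.
Polytropic n=1.48: T₂ = T₁(V₁/V₂)^(n−1) = 348×(6.41)^0.48 = 849 K; P₂ = P₁(V₁/V₂)^n = 5740 kPa.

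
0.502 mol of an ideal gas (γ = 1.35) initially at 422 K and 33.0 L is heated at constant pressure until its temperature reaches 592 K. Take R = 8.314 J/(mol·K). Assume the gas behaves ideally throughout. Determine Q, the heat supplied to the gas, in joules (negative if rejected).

P₁ = nRT₁/V₁ = 0.502×8.314×422/33.0 = 53.4 kPa.
Isobaric: P stays 53.4 kPa; V/T = const ⇒ T₂ = 592 K, V₂ = 46.3 L.
W = PΔV = 53.4×(46.3−33.0) kPa·L = 710 J.
ΔU = nCvΔT = 0.502×23.8×(592−422) = 2030 J.
Q = ΔU + W = nCpΔT = 2740 J.

2740 J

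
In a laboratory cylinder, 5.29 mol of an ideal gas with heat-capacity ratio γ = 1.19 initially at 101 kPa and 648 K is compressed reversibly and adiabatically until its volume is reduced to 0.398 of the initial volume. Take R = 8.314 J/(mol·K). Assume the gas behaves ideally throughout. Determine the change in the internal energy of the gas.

28700 J

V₁ = nRT₁/P₁ = 5.29×8.314×648/101 = 282 L.
Adiabatic: TV^(γ−1) = const ⇒ T₂ = 648×(2.51)^0.190 = 772 K; PV^γ = const ⇒ P₂ = 302 kPa.
For an ideal gas ΔU = nCvΔT with Cv = R/(γ−1) = 43.8 J/(mol·K).
ΔU = 5.29×43.8×(772−648) = 28700 J.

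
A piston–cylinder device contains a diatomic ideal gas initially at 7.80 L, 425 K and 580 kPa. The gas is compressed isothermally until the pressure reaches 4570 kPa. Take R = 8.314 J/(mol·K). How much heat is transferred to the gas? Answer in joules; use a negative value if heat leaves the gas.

-9340 J

n = P₁V₁/(RT₁) = 580×7.80/(8.314×425) = 1.28 mol.
Isothermal: T stays 425 K; PV = const ⇒ V₂ = 0.990 L, P₂ = 4570 kPa.
ΔU = 0 (ideal gas, T constant).
W = nRT ln(V₂/V₁) = 1.28×8.314×425×ln(0.127) = -9340 J.
Q = ΔU + W = -9340 J.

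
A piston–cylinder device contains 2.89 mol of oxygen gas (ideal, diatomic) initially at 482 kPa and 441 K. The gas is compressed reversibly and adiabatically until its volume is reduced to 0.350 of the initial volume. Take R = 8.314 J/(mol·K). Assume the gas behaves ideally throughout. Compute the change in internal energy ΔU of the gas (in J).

13800 J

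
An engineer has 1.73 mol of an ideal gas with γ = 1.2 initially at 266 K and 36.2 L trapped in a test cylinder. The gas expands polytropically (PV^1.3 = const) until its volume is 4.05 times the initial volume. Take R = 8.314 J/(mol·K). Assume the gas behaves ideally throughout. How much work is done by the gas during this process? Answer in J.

4370 J

P₁ = nRT₁/V₁ = 1.73×8.314×266/36.2 = 106 kPa.
Polytropic n=1.3: T₂ = T₁(V₁/V₂)^(n−1) = 266×(0.247)^0.30 = 175 K; P₂ = P₁(V₁/V₂)^n = 17.2 kPa.
W = (P₁V₁−P₂V₂)/(n−1) = (106×36.2−17.2×147)/0.30 = 4370 J.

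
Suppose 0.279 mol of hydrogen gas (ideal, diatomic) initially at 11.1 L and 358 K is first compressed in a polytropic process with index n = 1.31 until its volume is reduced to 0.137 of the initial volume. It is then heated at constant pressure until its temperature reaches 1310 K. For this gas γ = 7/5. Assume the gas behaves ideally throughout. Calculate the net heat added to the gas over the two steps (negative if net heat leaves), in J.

4740 J

P₁ = nRT₁/V₁ = 0.279×8.314×358/11.1 = 74.8 kPa.
Step 1 — Polytropic n=1.31: T₂ = T₁(V₁/V₂)^(n−1) = 358×(7.30)^0.31 = 663 K; P₂ = P₁(V₁/V₂)^n = 1010 kPa.
W = (P₁V₁−P₂V₂)/(n−1) = (74.8×11.1−1010×1.52)/0.31 = -2280 J.
ΔU = nCvΔT = 0.279×20.8×(663−358) = 1770 J.
Q = ΔU + W = -513 J.
State after step 1: P = 1010 kPa, V = 1.52 L, T = 663 K.
Step 2 — Isobaric: P stays 1010 kPa; V/T = const ⇒ T₂ = 1310 K, V₂ = 3.00 L.
W = PΔV = 1010×(3.00−1.52) kPa·L = 1500 J.
ΔU = nCvΔT = 0.279×20.8×(1310−663) = 3750 J.
Q = ΔU + W = nCpΔT = 5250 J.
Net over both steps: W = -781 J, Q = 4740 J, ΔU = 5520 J.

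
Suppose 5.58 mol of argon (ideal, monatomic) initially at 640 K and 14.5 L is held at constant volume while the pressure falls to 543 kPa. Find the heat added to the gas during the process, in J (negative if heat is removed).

-32700 J

P₁ = nRT₁/V₁ = 5.58×8.314×640/14.5 = 2050 kPa.
Isochoric: V stays 14.5 L; P/T = const ⇒ T₂ = 170 K, P₂ = 543 kPa.
W = 0 (no volume change).
ΔU = nCvΔT = 5.58×12.5×(170−640) = -32700 J.
Q = ΔU = -32700 J.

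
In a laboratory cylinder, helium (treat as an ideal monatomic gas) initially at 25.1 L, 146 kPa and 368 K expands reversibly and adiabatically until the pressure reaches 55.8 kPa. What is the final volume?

44.7 L

Adiabatic: T₂/T₁ = (P₂/P₁)^((γ−1)/γ) ⇒ T₂ = 368×(0.382)^0.400 = 250 K; V₂ = 44.7 L.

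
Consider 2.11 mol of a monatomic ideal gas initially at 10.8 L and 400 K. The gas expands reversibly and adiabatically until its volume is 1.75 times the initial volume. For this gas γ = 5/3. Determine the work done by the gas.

P₁ = nRT₁/V₁ = 2.11×8.314×400/10.8 = 650 kPa.
Adiabatic: TV^(γ−1) = const ⇒ T₂ = 400×(0.571)^0.667 = 275 K; PV^γ = const ⇒ P₂ = 256 kPa.
ΔU = nCvΔT = 2.11×12.5×(275−400) = -3280 J.
Q = 0 for an adiabatic process, so W = −ΔU = 3280 J.

3280 J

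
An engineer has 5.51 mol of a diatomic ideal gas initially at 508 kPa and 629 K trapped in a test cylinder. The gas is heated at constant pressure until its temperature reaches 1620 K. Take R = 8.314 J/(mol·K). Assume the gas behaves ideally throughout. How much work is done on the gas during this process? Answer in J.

-45400 J

V₁ = nRT₁/P₁ = 5.51×8.314×629/508 = 56.7 L.
Isobaric: P stays 508 kPa; V/T = const ⇒ T₂ = 1620 K, V₂ = 146 L.
W = PΔV = 508×(146−56.7) kPa·L = 45400 J.
Work done on the gas = −W_by = -45400 J.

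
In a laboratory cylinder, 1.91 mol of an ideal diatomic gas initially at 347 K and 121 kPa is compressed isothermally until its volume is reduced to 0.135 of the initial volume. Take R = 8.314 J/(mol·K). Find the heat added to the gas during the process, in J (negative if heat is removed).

V₁ = nRT₁/P₁ = 1.91×8.314×347/121 = 45.5 L.
Isothermal: T stays 347 K; PV = const ⇒ V₂ = 6.15 L, P₂ = 896 kPa.
ΔU = 0 (ideal gas, T constant).
W = nRT ln(V₂/V₁) = 1.91×8.314×347×ln(0.135) = -11000 J.
Q = ΔU + W = -11000 J.

-11000 J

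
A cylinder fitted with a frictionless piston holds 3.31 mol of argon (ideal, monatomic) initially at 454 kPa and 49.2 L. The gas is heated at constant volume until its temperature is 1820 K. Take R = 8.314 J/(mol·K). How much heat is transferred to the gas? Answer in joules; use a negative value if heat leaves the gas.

T₁ = P₁V₁/(nR) = 454×49.2/(3.31×8.314) = 812 K.
Isochoric: V stays 49.2 L; P/T = const ⇒ T₂ = 1820 K, P₂ = 1020 kPa.
W = 0 (no volume change).
ΔU = nCvΔT = 3.31×12.5×(1820−812) = 41600 J.
Q = ΔU = 41600 J.

41600 J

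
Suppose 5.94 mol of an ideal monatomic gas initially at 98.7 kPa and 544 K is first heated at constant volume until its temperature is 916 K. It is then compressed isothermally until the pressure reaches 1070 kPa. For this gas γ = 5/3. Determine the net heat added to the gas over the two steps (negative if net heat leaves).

-56700 J

V₁ = nRT₁/P₁ = 5.94×8.314×544/98.7 = 272 L.
Step 1 — Isochoric: V stays 272 L; P/T = const ⇒ T₂ = 916 K, P₂ = 166 kPa.
W = 0 (no volume change).
ΔU = nCvΔT = 5.94×12.5×(916−544) = 27600 J.
Q = ΔU = 27600 J.
State after step 1: P = 166 kPa, V = 272 L, T = 916 K.
Step 2 — Isothermal: T stays 916 K; PV = const ⇒ V₂ = 42.3 L, P₂ = 1070 kPa.
ΔU = 0 (ideal gas, T constant).
W = nRT ln(V₂/V₁) = 5.94×8.314×916×ln(0.155) = -84200 J.
Q = ΔU + W = -84200 J.
Net over both steps: W = -84200 J, Q = -56700 J, ΔU = 27600 J.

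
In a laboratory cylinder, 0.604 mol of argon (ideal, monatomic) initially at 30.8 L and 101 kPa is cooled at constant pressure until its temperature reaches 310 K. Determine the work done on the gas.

1550 J

T₁ = P₁V₁/(nR) = 101×30.8/(0.604×8.314) = 619 K.
Isobaric: P stays 101 kPa; V/T = const ⇒ T₂ = 310 K, V₂ = 15.4 L.
W = PΔV = 101×(15.4−30.8) kPa·L = -1550 J.
Work done on the gas = −W_by = 1550 J.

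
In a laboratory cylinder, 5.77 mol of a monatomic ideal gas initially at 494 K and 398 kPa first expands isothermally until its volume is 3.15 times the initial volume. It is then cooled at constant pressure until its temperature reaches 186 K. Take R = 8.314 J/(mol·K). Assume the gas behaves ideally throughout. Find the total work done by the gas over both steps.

V₁ = nRT₁/P₁ = 5.77×8.314×494/398 = 59.5 L.
Step 1 — Isothermal: T stays 494 K; PV = const ⇒ V₂ = 188 L, P₂ = 126 kPa.
ΔU = 0 (ideal gas, T constant).
W = nRT ln(V₂/V₁) = 5.77×8.314×494×ln(3.15) = 27200 J.
Q = ΔU + W = 27200 J.
State after step 1: P = 126 kPa, V = 188 L, T = 494 K.
Step 2 — Isobaric: P stays 126 kPa; V/T = const ⇒ T₂ = 186 K, V₂ = 70.6 L.
W = PΔV = 126×(70.6−188) kPa·L = -14800 J.
ΔU = nCvΔT = 5.77×12.5×(186−494) = -22200 J.
Q = ΔU + W = nCpΔT = -36900 J.
Net over both steps: W = 12400 J, Q = -9750 J, ΔU = -22200 J.

12400 J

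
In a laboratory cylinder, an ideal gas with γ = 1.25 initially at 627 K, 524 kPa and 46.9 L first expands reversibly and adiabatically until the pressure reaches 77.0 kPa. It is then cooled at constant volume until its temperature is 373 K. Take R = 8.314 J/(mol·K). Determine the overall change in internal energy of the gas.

-39800 J

n = P₁V₁/(RT₁) = 524×46.9/(8.314×627) = 4.71 mol.
Step 1 — Adiabatic: T₂/T₁ = (P₂/P₁)^((γ−1)/γ) ⇒ T₂ = 627×(0.147)^0.200 = 427 K; V₂ = 217 L.
ΔU = nCvΔT = 4.71×33.3×(427−627) = -31300 J.
Q = 0 for an adiabatic process, so W = −ΔU = 31300 J.
State after step 1: P = 77.0 kPa, V = 217 L, T = 427 K.
Step 2 — Isochoric: V stays 217 L; P/T = const ⇒ T₂ = 373 K, P₂ = 67.2 kPa.
W = 0 (no volume change).
ΔU = nCvΔT = 4.71×33.3×(373−427) = -8510 J.
Q = ΔU = -8510 J.
Net over both steps: W = 31300 J, Q = -8510 J, ΔU = -39800 J.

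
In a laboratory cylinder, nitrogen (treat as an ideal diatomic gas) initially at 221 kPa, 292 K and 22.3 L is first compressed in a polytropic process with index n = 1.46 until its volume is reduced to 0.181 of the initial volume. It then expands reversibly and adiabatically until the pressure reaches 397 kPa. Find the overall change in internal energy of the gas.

3350 J

n = P₁V₁/(RT₁) = 221×22.3/(8.314×292) = 2.03 mol.
Step 1 — Polytropic n=1.46: T₂ = T₁(V₁/V₂)^(n−1) = 292×(5.52)^0.46 = 641 K; P₂ = P₁(V₁/V₂)^n = 2680 kPa.
W = (P₁V₁−P₂V₂)/(n−1) = (221×22.3−2680×4.04)/0.46 = -12800 J.
ΔU = nCvΔT = 2.03×20.8×(641−292) = 14700 J.
Q = ΔU + W = 1920 J.
State after step 1: P = 2680 kPa, V = 4.04 L, T = 641 K.
Step 2 — Adiabatic: T₂/T₁ = (P₂/P₁)^((γ−1)/γ) ⇒ T₂ = 641×(0.148)^0.286 = 371 K; V₂ = 15.8 L.
ΔU = nCvΔT = 2.03×20.8×(371−641) = -11400 J.
Q = 0 for an adiabatic process, so W = −ΔU = 11400 J.
Net over both steps: W = -1430 J, Q = 1920 J, ΔU = 3350 J.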